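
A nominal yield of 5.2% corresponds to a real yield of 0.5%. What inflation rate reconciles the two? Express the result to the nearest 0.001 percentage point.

From (1+r_nom) = (1+r_real)(1+π), we get 1+π = (1 + 5.2%)/(1 + 0.5%) = 1.052/1.005 ≈ 1.04677.
So π ≈ 4.6766%.

4.677%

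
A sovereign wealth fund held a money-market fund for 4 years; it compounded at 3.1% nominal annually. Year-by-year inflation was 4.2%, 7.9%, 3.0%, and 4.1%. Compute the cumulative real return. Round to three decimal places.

Cumulative inflation factor: 1.042 × 1.079 × 1.030 × 1.041 ≈ 1.20553.
Nominal growth factor: 1.12989. Real growth factor = 1.12989 / 1.20553 ≈ 0.93725.
Total real return ≈ -6.2745%.

-6.275%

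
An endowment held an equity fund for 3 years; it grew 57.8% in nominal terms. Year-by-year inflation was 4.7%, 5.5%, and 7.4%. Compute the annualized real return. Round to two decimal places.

9.98%

Cumulative inflation factor: 1.047 × 1.055 × 1.074 ≈ 1.18632.
Nominal growth factor: 1.57800. Real growth factor = 1.57800 / 1.18632 ≈ 1.33016.
Annualized: 1.33016^(1/3) − 1 ≈ 0.09977.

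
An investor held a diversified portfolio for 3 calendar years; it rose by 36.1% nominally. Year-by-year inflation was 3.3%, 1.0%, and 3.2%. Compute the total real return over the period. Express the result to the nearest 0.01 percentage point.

Cumulative inflation factor: 1.033 × 1.010 × 1.032 ≈ 1.07672.
Nominal growth factor: 1.36100. Real growth factor = 1.36100 / 1.07672 ≈ 1.26403.
Total real return ≈ 26.4028%.

26.40%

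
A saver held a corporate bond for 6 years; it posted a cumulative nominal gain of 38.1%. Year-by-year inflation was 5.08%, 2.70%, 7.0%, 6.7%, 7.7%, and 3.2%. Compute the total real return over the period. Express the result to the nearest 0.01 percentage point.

Cumulative inflation factor: 1.0508 × 1.0270 × 1.070 × 1.067 × 1.077 × 1.032 ≈ 1.36941.
Nominal growth factor: 1.38100. Real growth factor = 1.38100 / 1.36941 ≈ 1.00846.
Total real return ≈ 0.8462%.

0.85%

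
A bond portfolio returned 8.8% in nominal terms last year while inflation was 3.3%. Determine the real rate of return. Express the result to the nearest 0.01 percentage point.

Real return via the Fisher equation: (1 + 8.8%)/(1 + 3.3%) − 1 = 1.088/1.033 − 1 ≈ 0.05324.

5.32%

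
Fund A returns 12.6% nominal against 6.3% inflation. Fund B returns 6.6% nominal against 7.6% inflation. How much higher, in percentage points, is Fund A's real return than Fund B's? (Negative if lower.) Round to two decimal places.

6.86

Fund A real return: 1.126/1.063 − 1 = 5.927%.
Fund B real return: 1.066/1.076 − 1 = -0.929%.
Difference: 5.927 − (-0.929) = 6.856 pp.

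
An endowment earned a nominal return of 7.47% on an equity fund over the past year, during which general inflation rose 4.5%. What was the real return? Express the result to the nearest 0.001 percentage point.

2.842%

Real return via the Fisher equation: (1 + 7.47%)/(1 + 4.5%) − 1 = 1.0747/1.045 − 1 ≈ 0.02842.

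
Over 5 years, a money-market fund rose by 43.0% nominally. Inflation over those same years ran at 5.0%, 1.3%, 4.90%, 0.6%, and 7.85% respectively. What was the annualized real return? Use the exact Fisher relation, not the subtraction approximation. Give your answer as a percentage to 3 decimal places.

Cumulative inflation factor: 1.050 × 1.013 × 1.0490 × 1.006 × 1.0785 ≈ 1.21058.
Nominal growth factor: 1.43000. Real growth factor = 1.43000 / 1.21058 ≈ 1.18126.
Annualized: 1.18126^(1/5) − 1 ≈ 0.03388.

3.388%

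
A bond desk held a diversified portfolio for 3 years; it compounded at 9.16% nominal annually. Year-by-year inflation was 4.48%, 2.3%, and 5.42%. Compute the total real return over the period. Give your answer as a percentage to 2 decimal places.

Cumulative inflation factor: 1.0448 × 1.023 × 1.0542 ≈ 1.12676.
Nominal growth factor: 1.30074. Real growth factor = 1.30074 / 1.12676 ≈ 1.15441.
Total real return ≈ 15.4407%.

15.44%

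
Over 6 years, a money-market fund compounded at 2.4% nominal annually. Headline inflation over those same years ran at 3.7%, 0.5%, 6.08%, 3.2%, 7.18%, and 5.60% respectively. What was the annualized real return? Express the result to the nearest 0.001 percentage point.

Cumulative inflation factor: 1.037 × 1.005 × 1.0608 × 1.032 × 1.0718 × 1.0560 ≈ 1.29133.
Nominal growth factor: 1.15292. Real growth factor = 1.15292 / 1.29133 ≈ 0.89282.
Annualized: 0.89282^(1/6) − 1 ≈ -0.01872.

-1.872%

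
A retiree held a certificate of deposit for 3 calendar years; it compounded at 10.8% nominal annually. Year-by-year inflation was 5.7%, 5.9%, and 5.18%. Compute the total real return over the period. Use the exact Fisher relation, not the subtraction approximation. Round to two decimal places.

Cumulative inflation factor: 1.057 × 1.059 × 1.0518 ≈ 1.17735.
Nominal growth factor: 1.36025. Real growth factor = 1.36025 / 1.17735 ≈ 1.15535.
Total real return ≈ 15.5354%.

15.54%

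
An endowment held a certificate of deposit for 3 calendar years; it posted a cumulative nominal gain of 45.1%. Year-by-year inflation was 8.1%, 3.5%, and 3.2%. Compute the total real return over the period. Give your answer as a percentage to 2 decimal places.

Cumulative inflation factor: 1.081 × 1.035 × 1.032 ≈ 1.15464.
Nominal growth factor: 1.45100. Real growth factor = 1.45100 / 1.15464 ≈ 1.25667.
Total real return ≈ 25.6671%.

25.67%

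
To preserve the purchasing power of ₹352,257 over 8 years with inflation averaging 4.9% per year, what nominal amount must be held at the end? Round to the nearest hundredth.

₹516,491.93

Cumulative price-level factor: (1+4.9%)^8 ≈ 1.4662360917.
The nominal amount required is ₹352,257 scaled up by that factor.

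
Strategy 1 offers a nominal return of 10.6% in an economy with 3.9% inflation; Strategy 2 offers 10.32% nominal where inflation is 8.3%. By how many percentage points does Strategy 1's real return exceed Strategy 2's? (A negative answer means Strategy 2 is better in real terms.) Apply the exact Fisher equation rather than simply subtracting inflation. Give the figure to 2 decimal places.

4.58

Strategy 1 real return: 1.106/1.039 − 1 = 6.449%.
Strategy 2 real return: 1.1032/1.083 − 1 = 1.865%.
Difference: 6.449 − 1.865 = 4.584 pp.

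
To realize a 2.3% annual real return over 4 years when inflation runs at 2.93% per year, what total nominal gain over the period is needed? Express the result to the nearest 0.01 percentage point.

22.93%

Required annual nominal rate: (1+2.3%)(1+2.93%) − 1 = 5.29739%.
Cumulative over 4 years: (1 + 0.0529739)^4 − 1 ≈ 0.22934.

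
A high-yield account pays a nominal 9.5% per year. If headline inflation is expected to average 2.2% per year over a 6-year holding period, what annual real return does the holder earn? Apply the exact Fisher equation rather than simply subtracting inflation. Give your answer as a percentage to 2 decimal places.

With constant rates the annual real return is the same each year: (1+9.5%)/(1+2.2%) − 1 = 0.07143.

7.14%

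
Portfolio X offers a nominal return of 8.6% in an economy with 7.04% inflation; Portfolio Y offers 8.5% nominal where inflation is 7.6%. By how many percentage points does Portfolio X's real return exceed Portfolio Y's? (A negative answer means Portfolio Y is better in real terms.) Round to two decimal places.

0.62

Portfolio X real return: 1.086/1.0704 − 1 = 1.457%.
Portfolio Y real return: 1.085/1.076 − 1 = 0.836%.
Difference: 1.457 − 0.836 = 0.621 pp.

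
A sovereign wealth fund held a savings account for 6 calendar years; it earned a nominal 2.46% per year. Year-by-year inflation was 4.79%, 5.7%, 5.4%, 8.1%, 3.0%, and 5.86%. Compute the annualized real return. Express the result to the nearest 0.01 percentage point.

-2.85%

Cumulative inflation factor: 1.0479 × 1.057 × 1.054 × 1.081 × 1.030 × 1.0586 ≈ 1.37604.
Nominal growth factor: 1.15698. Real growth factor = 1.15698 / 1.37604 ≈ 0.84081.
Annualized: 0.84081^(1/6) − 1 ≈ -0.02849.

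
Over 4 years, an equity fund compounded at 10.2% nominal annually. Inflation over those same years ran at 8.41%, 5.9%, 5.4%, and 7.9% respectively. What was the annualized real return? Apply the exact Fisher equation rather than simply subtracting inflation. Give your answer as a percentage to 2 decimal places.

3.09%

Cumulative inflation factor: 1.0841 × 1.059 × 1.054 × 1.079 ≈ 1.30565.
Nominal growth factor: 1.47478. Real growth factor = 1.47478 / 1.30565 ≈ 1.12953.
Annualized: 1.12953^(1/4) − 1 ≈ 0.03092.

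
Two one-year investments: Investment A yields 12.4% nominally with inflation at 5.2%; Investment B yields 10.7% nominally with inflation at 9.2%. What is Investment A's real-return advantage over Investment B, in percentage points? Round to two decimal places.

Investment A real return: 1.124/1.052 − 1 = 6.844%.
Investment B real return: 1.107/1.092 − 1 = 1.374%.
Difference: 6.844 − 1.374 = 5.470 pp.

5.47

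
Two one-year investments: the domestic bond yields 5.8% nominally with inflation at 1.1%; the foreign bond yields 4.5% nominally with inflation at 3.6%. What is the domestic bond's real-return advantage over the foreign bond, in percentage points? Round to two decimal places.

The domestic bond real return: 1.058/1.011 − 1 = 4.649%.
The foreign bond real return: 1.045/1.036 − 1 = 0.869%.
Difference: 4.649 − 0.869 = 3.780 pp.

3.78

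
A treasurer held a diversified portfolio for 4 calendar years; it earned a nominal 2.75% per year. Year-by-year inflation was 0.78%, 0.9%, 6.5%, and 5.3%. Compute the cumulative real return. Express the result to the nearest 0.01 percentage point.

-2.26%

Cumulative inflation factor: 1.0078 × 1.009 × 1.065 × 1.053 ≈ 1.14036.
Nominal growth factor: 1.11462. Real growth factor = 1.11462 / 1.14036 ≈ 0.97743.
Total real return ≈ -2.2574%.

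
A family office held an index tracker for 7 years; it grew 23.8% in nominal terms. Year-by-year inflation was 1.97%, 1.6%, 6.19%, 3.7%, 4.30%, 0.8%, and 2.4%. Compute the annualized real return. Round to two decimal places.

0.11%

Cumulative inflation factor: 1.0197 × 1.016 × 1.0619 × 1.037 × 1.0430 × 1.008 × 1.024 ≈ 1.22821.
Nominal growth factor: 1.23800. Real growth factor = 1.23800 / 1.22821 ≈ 1.00797.
Annualized: 1.00797^(1/7) − 1 ≈ 0.00113.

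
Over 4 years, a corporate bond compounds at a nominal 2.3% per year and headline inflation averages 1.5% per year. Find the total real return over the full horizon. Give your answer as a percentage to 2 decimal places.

The annual real rate is (1+2.3%)/(1+1.5%) − 1 = 0.7882%.
Compounded over 4 years: (1 + 0.007882)^4 − 1 ≈ 0.03190.

3.19%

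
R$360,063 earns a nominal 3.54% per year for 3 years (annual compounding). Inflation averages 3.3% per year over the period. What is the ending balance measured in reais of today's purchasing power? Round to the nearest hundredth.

Nominal value at maturity: R$360,063 × (1 + 3.54%)^3 ≈ R$399,671.31.
Price-level factor over 3 years: (1 + 3.3%)^3 = 1.102302937.
The maturity value deflated by that factor is the answer in today's purchasing power.

R$362,578.47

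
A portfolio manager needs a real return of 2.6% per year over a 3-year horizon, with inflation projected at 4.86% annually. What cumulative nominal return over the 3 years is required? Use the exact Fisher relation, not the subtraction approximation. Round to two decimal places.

24.53%

Required annual nominal rate: (1+2.6%)(1+4.86%) − 1 = 7.58636%.
Cumulative over 3 years: (1 + 0.0758636)^3 − 1 ≈ 0.24529.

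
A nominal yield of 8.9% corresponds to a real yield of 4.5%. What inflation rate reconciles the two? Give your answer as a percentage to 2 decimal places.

From (1+r_nom) = (1+r_real)(1+π), we get 1+π = (1 + 8.9%)/(1 + 4.5%) = 1.089/1.045 ≈ 1.04211.
So π ≈ 4.2105%.

4.21%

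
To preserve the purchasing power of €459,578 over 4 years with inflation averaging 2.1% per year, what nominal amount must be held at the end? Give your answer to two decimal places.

€499,415.71

Cumulative price-level factor: (1+2.1%)^4 ≈ 1.0866832385.
Multiplying €459,578 by the price-level factor gives the future nominal sum.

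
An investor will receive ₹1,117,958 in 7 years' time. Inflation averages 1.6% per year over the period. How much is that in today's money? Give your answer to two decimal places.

₹1,000,390.44

Price-level factor over 7 years: (1 + 1.6%)^7 ≈ 1.1175216759.
Purchasing power today: ₹1,117,958 divided by that factor.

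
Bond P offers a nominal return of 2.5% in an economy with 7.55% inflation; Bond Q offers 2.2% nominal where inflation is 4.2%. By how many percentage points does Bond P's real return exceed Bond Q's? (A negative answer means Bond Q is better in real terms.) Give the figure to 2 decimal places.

-2.78

Bond P real return: 1.025/1.0755 − 1 = -4.695%.
Bond Q real return: 1.022/1.042 − 1 = -1.919%.
Difference: -4.695 − (-1.919) = -2.776 pp.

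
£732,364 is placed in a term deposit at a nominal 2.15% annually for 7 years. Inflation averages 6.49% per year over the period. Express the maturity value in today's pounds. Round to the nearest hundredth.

£547,310.52

Nominal value at maturity: £732,364 × (1 + 2.15%)^7 ≈ £849,954.32.
Price-level factor over 7 years: (1 + 6.49%)^7 ≈ 1.5529654339.
The maturity value deflated by that factor is the answer in today's purchasing power.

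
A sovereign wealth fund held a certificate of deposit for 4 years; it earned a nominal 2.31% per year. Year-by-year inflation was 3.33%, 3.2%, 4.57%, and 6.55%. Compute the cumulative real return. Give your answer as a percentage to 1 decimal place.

-7.8%

Cumulative inflation factor: 1.0333 × 1.032 × 1.0457 × 1.0655 ≈ 1.18814.
Nominal growth factor: 1.09565. Real growth factor = 1.09565 / 1.18814 ≈ 0.92216.
Total real return ≈ -7.7841%.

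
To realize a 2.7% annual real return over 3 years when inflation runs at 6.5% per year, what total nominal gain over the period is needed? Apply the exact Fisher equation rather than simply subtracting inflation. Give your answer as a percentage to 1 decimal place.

Required annual nominal rate: (1+2.7%)(1+6.5%) − 1 = 9.3755%.
Cumulative over 3 years: (1 + 0.093755)^3 − 1 ≈ 0.30846.

30.8%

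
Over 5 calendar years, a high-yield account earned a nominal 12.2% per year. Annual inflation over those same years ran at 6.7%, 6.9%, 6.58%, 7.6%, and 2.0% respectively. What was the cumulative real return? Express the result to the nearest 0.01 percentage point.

Cumulative inflation factor: 1.067 × 1.069 × 1.0658 × 1.076 × 1.020 ≈ 1.33423.
Nominal growth factor: 1.77813. Real growth factor = 1.77813 / 1.33423 ≈ 1.33270.
Total real return ≈ 33.2705%.

33.27%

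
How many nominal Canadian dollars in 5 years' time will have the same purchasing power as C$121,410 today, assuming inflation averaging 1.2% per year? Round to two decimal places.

C$128,871.54

Cumulative price-level factor: (1+1.2%)^5 ≈ 1.0614573839.
Multiplying C$121,410 by the price-level factor gives the future nominal sum.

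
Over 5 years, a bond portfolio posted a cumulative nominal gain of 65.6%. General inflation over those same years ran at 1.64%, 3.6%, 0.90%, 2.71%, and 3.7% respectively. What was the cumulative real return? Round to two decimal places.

46.34%

Cumulative inflation factor: 1.0164 × 1.036 × 1.0090 × 1.0271 × 1.037 ≈ 1.13164.
Nominal growth factor: 1.65600. Real growth factor = 1.65600 / 1.13164 ≈ 1.46337.
Total real return ≈ 46.3367%.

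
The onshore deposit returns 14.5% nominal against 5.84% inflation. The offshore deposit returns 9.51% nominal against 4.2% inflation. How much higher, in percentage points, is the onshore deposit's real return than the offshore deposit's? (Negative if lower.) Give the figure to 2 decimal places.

The onshore deposit real return: 1.145/1.0584 − 1 = 8.182%.
The offshore deposit real return: 1.0951/1.042 − 1 = 5.096%.
Difference: 8.182 − 5.096 = 3.086 pp.

3.09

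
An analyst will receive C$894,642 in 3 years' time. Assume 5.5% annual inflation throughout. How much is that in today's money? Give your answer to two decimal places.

C$761,889.35

Price-level factor over 3 years: (1 + 5.5%)^3 = 1.174241375.
Purchasing power today: C$894,642 divided by that factor.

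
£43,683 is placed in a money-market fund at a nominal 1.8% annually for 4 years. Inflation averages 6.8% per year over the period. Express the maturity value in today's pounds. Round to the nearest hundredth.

£36,059.41

Nominal value at maturity: £43,683 × (1 + 1.8%)^4 ≈ £46,914.12.
Price-level factor over 4 years: (1 + 6.8%)^4 ≈ 1.3010231094.
The maturity value deflated by that factor is the answer in today's purchasing power.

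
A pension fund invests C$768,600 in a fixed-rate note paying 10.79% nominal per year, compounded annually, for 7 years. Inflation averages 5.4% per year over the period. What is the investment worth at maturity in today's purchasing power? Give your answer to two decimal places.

Nominal value at maturity: C$768,600 × (1 + 10.79%)^7 ≈ C$1,574,723.53.
Price-level factor over 7 years: (1 + 5.4%)^7 ≈ 1.4450546643.
Dividing the nominal maturity value by the price-level factor gives the value in today's money.

C$1,089,732.84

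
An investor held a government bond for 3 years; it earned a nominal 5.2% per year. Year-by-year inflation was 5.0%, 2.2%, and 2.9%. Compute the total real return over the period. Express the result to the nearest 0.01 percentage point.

Cumulative inflation factor: 1.050 × 1.022 × 1.029 ≈ 1.10422.
Nominal growth factor: 1.16425. Real growth factor = 1.16425 / 1.10422 ≈ 1.05437.
Total real return ≈ 5.4367%.

5.44%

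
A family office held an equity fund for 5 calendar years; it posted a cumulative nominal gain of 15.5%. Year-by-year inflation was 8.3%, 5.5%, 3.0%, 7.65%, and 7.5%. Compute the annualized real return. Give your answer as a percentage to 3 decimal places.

Cumulative inflation factor: 1.083 × 1.055 × 1.030 × 1.0765 × 1.075 ≈ 1.36189.
Nominal growth factor: 1.15500. Real growth factor = 1.15500 / 1.36189 ≈ 0.84809.
Annualized: 0.84809^(1/5) − 1 ≈ -0.03242.

-3.242%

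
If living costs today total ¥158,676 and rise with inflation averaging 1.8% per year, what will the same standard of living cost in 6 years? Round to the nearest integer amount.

Cumulative price-level factor: (1+1.8%)^6 ≈ 1.1129782260.
Multiplying ¥158,676 by the price-level factor gives the future nominal sum.

¥176,603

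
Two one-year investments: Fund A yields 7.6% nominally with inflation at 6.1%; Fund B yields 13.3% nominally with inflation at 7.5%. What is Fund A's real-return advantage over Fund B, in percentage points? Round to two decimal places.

-3.98

Fund A real return: 1.076/1.061 − 1 = 1.414%.
Fund B real return: 1.133/1.075 − 1 = 5.395%.
Difference: 1.414 − 5.395 = -3.981 pp.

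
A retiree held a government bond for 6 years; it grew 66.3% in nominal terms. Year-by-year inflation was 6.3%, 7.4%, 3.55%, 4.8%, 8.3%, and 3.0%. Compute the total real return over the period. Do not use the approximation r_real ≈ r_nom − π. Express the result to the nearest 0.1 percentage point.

20.3%

Cumulative inflation factor: 1.063 × 1.074 × 1.0355 × 1.048 × 1.083 × 1.030 ≈ 1.38202.
Nominal growth factor: 1.66300. Real growth factor = 1.66300 / 1.38202 ≈ 1.20331.
Total real return ≈ 20.3310%.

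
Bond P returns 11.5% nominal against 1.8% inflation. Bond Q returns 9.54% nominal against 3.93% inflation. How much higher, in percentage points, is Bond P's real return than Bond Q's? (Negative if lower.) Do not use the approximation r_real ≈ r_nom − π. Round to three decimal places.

Bond P real return: 1.115/1.018 − 1 = 9.5285%.
Bond Q real return: 1.0954/1.0393 − 1 = 5.3979%.
Difference: 9.5285 − 5.3979 = 4.1306 pp.

4.131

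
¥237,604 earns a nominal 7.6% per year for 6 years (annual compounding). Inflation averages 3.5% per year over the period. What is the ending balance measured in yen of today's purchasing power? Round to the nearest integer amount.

¥299,975

Nominal value at maturity: ¥237,604 × (1 + 7.6%)^6 ≈ ¥368,746.
Price-level factor over 6 years: (1 + 3.5%)^6 ≈ 1.2292553263.
The maturity value deflated by that factor is the answer in today's purchasing power.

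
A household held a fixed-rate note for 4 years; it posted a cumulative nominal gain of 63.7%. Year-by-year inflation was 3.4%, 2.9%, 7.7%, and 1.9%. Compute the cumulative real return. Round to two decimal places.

40.19%

Cumulative inflation factor: 1.034 × 1.029 × 1.077 × 1.019 ≈ 1.16769.
Nominal growth factor: 1.63700. Real growth factor = 1.63700 / 1.16769 ≈ 1.40192.
Total real return ≈ 40.1919%.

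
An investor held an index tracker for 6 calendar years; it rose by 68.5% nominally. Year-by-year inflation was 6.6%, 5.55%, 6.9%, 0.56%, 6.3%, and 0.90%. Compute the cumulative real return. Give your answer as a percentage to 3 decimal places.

29.884%

Cumulative inflation factor: 1.066 × 1.0555 × 1.069 × 1.0056 × 1.063 × 1.0090 ≈ 1.29731.
Nominal growth factor: 1.68500. Real growth factor = 1.68500 / 1.29731 ≈ 1.29884.
Total real return ≈ 29.8844%.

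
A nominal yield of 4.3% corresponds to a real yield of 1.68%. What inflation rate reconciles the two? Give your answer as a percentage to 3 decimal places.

2.577%

From (1+r_nom) = (1+r_real)(1+π), we get 1+π = (1 + 4.3%)/(1 + 1.68%) = 1.043/1.0168 ≈ 1.02577.
So π ≈ 2.5767%.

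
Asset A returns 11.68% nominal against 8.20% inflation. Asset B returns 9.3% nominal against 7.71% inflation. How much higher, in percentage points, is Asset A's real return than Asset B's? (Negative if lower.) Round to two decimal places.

Asset A real return: 1.1168/1.0820 − 1 = 3.216%.
Asset B real return: 1.093/1.0771 − 1 = 1.476%.
Difference: 3.216 − 1.476 = 1.740 pp.

1.74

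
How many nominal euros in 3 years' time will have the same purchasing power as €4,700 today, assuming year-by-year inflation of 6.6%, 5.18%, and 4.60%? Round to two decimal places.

€5,512.14

Cumulative price-level factor: 1.066 × 1.0518 × 1.0460 = 1.1727948648.
The nominal amount required is €4,700 scaled up by that factor.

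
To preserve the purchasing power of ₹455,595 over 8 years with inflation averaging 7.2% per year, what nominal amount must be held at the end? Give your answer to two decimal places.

Cumulative price-level factor: (1+7.2%)^8 ≈ 1.7440473951.
The nominal amount required is ₹455,595 scaled up by that factor.

₹794,579.27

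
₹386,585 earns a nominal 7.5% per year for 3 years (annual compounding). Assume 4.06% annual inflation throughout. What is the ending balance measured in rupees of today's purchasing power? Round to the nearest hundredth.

Nominal value at maturity: ₹386,585 × (1 + 7.5%)^3 ≈ ₹480,253.34.
Price-level factor over 3 years: (1 + 4.06%)^3 ≈ 1.1268120034.
Dividing the nominal maturity value by the price-level factor gives the value in today's money.

₹426,205.38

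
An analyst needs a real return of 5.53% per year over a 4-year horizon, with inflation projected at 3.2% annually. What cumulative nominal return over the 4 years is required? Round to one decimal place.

Required annual nominal rate: (1+5.53%)(1+3.2%) − 1 = 8.90696%.
Cumulative over 4 years: (1 + 0.0890696)^4 − 1 ≈ 0.40677.

40.7%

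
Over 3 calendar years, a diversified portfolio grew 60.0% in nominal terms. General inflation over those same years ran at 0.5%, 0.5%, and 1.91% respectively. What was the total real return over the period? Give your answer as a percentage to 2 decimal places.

55.44%

Cumulative inflation factor: 1.005 × 1.005 × 1.0191 ≈ 1.02932.
Nominal growth factor: 1.60000. Real growth factor = 1.60000 / 1.02932 ≈ 1.55443.
Total real return ≈ 55.4430%.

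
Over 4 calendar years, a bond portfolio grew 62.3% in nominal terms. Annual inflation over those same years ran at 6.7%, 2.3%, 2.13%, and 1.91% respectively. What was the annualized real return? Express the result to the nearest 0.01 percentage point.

Cumulative inflation factor: 1.067 × 1.023 × 1.0213 × 1.0191 ≈ 1.13608.
Nominal growth factor: 1.62300. Real growth factor = 1.62300 / 1.13608 ≈ 1.42859.
Annualized: 1.42859^(1/4) − 1 ≈ 0.09327.

9.33%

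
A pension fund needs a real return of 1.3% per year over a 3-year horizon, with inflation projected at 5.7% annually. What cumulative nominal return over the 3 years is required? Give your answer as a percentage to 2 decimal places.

Required annual nominal rate: (1+1.3%)(1+5.7%) − 1 = 7.0741%.
Cumulative over 3 years: (1 + 0.070741)^3 − 1 ≈ 0.22759.

22.76%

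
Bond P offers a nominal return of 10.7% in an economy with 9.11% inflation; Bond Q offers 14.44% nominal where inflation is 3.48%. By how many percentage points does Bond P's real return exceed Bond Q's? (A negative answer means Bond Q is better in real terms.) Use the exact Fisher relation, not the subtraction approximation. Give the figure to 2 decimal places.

Bond P real return: 1.107/1.0911 − 1 = 1.457%.
Bond Q real return: 1.1444/1.0348 − 1 = 10.591%.
Difference: 1.457 − 10.591 = -9.134 pp.

-9.13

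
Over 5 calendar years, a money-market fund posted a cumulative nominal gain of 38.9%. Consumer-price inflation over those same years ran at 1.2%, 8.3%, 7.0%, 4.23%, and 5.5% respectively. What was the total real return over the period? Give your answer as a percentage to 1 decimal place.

Cumulative inflation factor: 1.012 × 1.083 × 1.070 × 1.0423 × 1.055 ≈ 1.28955.
Nominal growth factor: 1.38900. Real growth factor = 1.38900 / 1.28955 ≈ 1.07712.
Total real return ≈ 7.7121%.

7.7%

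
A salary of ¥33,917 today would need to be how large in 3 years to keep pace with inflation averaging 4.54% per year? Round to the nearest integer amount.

Cumulative price-level factor: (1+4.54%)^3 ≈ 1.1424770567.
Multiplying ¥33,917 by the price-level factor gives the future nominal sum.

¥38,749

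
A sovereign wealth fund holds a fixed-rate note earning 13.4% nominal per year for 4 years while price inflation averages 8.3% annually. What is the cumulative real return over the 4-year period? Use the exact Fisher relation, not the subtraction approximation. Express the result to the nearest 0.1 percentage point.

The annual real rate is (1+13.4%)/(1+8.3%) − 1 = 4.7091%.
Compounded over 4 years: (1 + 0.047091)^4 − 1 ≈ 0.20209.

20.2%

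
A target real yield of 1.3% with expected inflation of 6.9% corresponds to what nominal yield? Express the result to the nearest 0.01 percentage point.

By the Fisher equation, 1 + r_nom = (1 + 1.3%)(1 + 6.9%) = 1.013 × 1.069 = 1.082897.
So r_nom = 8.2897%.

8.29%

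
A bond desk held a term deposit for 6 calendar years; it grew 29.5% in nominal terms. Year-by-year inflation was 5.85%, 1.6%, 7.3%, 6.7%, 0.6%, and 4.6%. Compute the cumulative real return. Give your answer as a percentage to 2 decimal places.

Cumulative inflation factor: 1.0585 × 1.016 × 1.073 × 1.067 × 1.006 × 1.046 ≈ 1.29562.
Nominal growth factor: 1.29500. Real growth factor = 1.29500 / 1.29562 ≈ 0.99952.
Total real return ≈ -0.0480%.

-0.05%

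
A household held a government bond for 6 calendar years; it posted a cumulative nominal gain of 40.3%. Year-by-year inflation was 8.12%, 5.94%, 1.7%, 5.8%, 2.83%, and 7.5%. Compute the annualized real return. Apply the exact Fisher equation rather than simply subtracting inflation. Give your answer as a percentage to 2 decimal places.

Cumulative inflation factor: 1.0812 × 1.0594 × 1.017 × 1.058 × 1.0283 × 1.075 ≈ 1.36239.
Nominal growth factor: 1.40300. Real growth factor = 1.40300 / 1.36239 ≈ 1.02981.
Annualized: 1.02981^(1/6) − 1 ≈ 0.00491.

0.49%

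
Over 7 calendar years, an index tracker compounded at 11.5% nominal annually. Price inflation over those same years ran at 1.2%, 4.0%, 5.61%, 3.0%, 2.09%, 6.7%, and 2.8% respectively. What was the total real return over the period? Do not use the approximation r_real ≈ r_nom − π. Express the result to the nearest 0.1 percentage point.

Cumulative inflation factor: 1.012 × 1.040 × 1.0561 × 1.030 × 1.0209 × 1.067 × 1.028 ≈ 1.28203.
Nominal growth factor: 2.14252. Real growth factor = 2.14252 / 1.28203 ≈ 1.67120.
Total real return ≈ 67.1195%.

67.1%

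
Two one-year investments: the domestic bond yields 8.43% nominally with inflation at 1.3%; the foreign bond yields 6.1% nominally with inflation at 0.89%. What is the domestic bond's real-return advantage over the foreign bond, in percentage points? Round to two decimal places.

1.87

The domestic bond real return: 1.0843/1.013 − 1 = 7.038%.
The foreign bond real return: 1.061/1.0089 − 1 = 5.164%.
Difference: 7.038 − 5.164 = 1.874 pp.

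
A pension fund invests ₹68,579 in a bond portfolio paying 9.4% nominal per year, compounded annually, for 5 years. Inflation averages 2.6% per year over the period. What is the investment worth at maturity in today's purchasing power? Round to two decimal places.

Nominal value at maturity: ₹68,579 × (1 + 9.4%)^5 ≈ ₹107,467.65.
Price-level factor over 5 years: (1 + 2.6%)^5 ≈ 1.1369380568.
The maturity value deflated by that factor is the answer in today's purchasing power.

₹94,523.75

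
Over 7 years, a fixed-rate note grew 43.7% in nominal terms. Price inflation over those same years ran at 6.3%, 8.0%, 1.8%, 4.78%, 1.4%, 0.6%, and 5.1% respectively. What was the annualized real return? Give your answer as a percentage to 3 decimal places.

1.299%

Cumulative inflation factor: 1.063 × 1.080 × 1.018 × 1.0478 × 1.014 × 1.006 × 1.051 ≈ 1.31287.
Nominal growth factor: 1.43700. Real growth factor = 1.43700 / 1.31287 ≈ 1.09455.
Annualized: 1.09455^(1/7) − 1 ≈ 0.01299.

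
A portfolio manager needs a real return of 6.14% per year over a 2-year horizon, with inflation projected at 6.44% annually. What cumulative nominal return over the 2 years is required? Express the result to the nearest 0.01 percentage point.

Required annual nominal rate: (1+6.14%)(1+6.44%) − 1 = 12.975416%.
Cumulative over 2 years: (1 + 0.12975416)^2 − 1 ≈ 0.27634.

27.63%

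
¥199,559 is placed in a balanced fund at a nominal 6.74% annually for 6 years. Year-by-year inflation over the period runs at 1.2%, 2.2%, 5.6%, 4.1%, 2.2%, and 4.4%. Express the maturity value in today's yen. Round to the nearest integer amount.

¥243,297

Nominal value at maturity: ¥199,559 × (1 + 6.74%)^6 ≈ ¥295,144.
Price-level factor over 6 years: 1.012 × 1.022 × 1.056 × 1.041 × 1.022 × 1.044 ≈ 1.2131023680.
The maturity value deflated by that factor is the answer in today's purchasing power.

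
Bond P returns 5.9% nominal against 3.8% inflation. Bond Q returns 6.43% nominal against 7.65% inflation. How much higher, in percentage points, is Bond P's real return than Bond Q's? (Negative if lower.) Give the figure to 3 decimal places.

Bond P real return: 1.059/1.038 − 1 = 2.0231%.
Bond Q real return: 1.0643/1.0765 − 1 = -1.1333%.
Difference: 2.0231 − (-1.1333) = 3.1564 pp.

3.156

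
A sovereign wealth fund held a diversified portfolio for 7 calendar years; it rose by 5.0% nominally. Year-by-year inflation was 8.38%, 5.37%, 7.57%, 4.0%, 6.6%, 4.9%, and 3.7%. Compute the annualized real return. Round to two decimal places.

Cumulative inflation factor: 1.0838 × 1.0537 × 1.0757 × 1.040 × 1.066 × 1.049 × 1.037 ≈ 1.48150.
Nominal growth factor: 1.05000. Real growth factor = 1.05000 / 1.48150 ≈ 0.70874.
Annualized: 0.70874^(1/7) − 1 ≈ -0.04799.

-4.80%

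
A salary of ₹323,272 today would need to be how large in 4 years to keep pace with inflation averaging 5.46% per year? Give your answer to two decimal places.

₹399,870.31

Cumulative price-level factor: (1+5.46%)^4 ≈ 1.2369469327.
Multiplying ₹323,272 by the price-level factor gives the future nominal sum.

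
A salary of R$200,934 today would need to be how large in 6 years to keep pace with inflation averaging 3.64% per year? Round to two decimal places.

Cumulative price-level factor: (1+3.64%)^6 ≈ 1.2392656894.
The nominal amount required is R$200,934 scaled up by that factor.

R$249,010.61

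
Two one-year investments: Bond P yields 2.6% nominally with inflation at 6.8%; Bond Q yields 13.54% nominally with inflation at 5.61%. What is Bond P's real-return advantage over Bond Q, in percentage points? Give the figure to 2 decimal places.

-11.44

Bond P real return: 1.026/1.068 − 1 = -3.933%.
Bond Q real return: 1.1354/1.0561 − 1 = 7.509%.
Difference: -3.933 − 7.509 = -11.442 pp.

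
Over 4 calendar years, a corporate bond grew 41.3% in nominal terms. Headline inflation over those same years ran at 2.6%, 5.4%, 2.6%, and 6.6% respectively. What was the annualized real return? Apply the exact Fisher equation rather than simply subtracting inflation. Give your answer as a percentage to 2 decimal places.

Cumulative inflation factor: 1.026 × 1.054 × 1.026 × 1.066 ≈ 1.18275.
Nominal growth factor: 1.41300. Real growth factor = 1.41300 / 1.18275 ≈ 1.19467.
Annualized: 1.19467^(1/4) − 1 ≈ 0.04547.

4.55%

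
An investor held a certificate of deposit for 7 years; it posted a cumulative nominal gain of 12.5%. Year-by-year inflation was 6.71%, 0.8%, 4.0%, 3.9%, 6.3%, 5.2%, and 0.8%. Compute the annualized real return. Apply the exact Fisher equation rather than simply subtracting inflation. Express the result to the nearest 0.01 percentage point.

Cumulative inflation factor: 1.0671 × 1.008 × 1.040 × 1.039 × 1.063 × 1.052 × 1.008 ≈ 1.31016.
Nominal growth factor: 1.12500. Real growth factor = 1.12500 / 1.31016 ≈ 0.85867.
Annualized: 0.85867^(1/7) − 1 ≈ -0.02153.

-2.15%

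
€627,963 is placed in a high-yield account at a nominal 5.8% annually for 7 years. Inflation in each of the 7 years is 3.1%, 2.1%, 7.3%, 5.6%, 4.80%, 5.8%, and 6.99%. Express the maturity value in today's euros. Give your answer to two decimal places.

€658,560.30

Nominal value at maturity: €627,963 × (1 + 5.8%)^7 ≈ €931,823.65.
Price-level factor over 7 years: 1.031 × 1.021 × 1.073 × 1.056 × 1.0480 × 1.058 × 1.0699 ≈ 1.4149405253.
Dividing the nominal maturity value by the price-level factor gives the value in today's money.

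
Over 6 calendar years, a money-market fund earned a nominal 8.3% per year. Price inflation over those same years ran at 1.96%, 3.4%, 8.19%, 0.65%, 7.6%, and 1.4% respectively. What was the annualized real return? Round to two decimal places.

Cumulative inflation factor: 1.0196 × 1.034 × 1.0819 × 1.0065 × 1.076 × 1.014 ≈ 1.25257.
Nominal growth factor: 1.61351. Real growth factor = 1.61351 / 1.25257 ≈ 1.28816.
Annualized: 1.28816^(1/6) − 1 ≈ 0.04311.

4.31%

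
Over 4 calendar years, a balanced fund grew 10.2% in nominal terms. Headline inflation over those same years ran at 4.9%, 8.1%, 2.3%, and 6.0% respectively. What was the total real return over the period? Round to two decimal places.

Cumulative inflation factor: 1.049 × 1.081 × 1.023 × 1.060 ≈ 1.22965.
Nominal growth factor: 1.10200. Real growth factor = 1.10200 / 1.22965 ≈ 0.89619.
Total real return ≈ -10.3812%.

-10.38%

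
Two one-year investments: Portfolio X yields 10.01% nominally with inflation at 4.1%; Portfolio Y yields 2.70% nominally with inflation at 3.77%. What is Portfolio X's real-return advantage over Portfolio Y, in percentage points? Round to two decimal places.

Portfolio X real return: 1.1001/1.041 − 1 = 5.677%.
Portfolio Y real return: 1.0270/1.0377 − 1 = -1.031%.
Difference: 5.677 − (-1.031) = 6.708 pp.

6.71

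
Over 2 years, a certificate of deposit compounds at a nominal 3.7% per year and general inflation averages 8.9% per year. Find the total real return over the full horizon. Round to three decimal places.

The annual real rate is (1+3.7%)/(1+8.9%) − 1 = -4.7750%.
Compounded over 2 years: (1 + -0.047750)^2 − 1 ≈ -0.09322.

-9.322%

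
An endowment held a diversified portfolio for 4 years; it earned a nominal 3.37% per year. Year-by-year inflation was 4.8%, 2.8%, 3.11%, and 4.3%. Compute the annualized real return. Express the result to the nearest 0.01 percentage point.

-0.37%

Cumulative inflation factor: 1.048 × 1.028 × 1.0311 × 1.043 ≈ 1.15862.
Nominal growth factor: 1.14177. Real growth factor = 1.14177 / 1.15862 ≈ 0.98546.
Annualized: 0.98546^(1/4) − 1 ≈ -0.00366.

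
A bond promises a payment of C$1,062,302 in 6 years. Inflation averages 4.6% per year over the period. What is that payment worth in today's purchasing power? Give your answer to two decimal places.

Price-level factor over 6 years: (1 + 4.6%)^6 ≈ 1.3097551271.
Purchasing power today: C$1,062,302 divided by that factor.

C$811,069.17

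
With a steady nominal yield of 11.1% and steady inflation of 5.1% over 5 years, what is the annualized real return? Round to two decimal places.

With constant rates the annual real return is the same each year: (1+11.1%)/(1+5.1%) − 1 = 0.05709.

5.71%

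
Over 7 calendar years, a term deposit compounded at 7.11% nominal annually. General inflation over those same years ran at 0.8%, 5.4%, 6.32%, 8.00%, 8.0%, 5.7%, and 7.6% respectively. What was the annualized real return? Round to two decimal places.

Cumulative inflation factor: 1.008 × 1.054 × 1.0632 × 1.0800 × 1.080 × 1.057 × 1.076 ≈ 1.49848.
Nominal growth factor: 1.61737. Real growth factor = 1.61737 / 1.49848 ≈ 1.07934.
Annualized: 1.07934^(1/7) − 1 ≈ 0.01097.

1.10%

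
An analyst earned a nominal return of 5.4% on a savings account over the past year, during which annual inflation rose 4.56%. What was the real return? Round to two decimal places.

Real return via the Fisher equation: (1 + 5.4%)/(1 + 4.56%) − 1 = 1.054/1.0456 − 1 ≈ 0.00803.

0.80%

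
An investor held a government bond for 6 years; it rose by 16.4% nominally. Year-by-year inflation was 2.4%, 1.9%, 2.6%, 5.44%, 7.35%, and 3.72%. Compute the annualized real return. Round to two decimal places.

Cumulative inflation factor: 1.024 × 1.019 × 1.026 × 1.0544 × 1.0735 × 1.0372 ≈ 1.25687.
Nominal growth factor: 1.16400. Real growth factor = 1.16400 / 1.25687 ≈ 0.92611.
Annualized: 0.92611^(1/6) − 1 ≈ -0.01271.

-1.27%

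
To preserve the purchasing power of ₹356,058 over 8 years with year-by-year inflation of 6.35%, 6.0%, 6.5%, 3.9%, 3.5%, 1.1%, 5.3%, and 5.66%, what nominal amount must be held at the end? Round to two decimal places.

Cumulative price-level factor: 1.0635 × 1.060 × 1.065 × 1.039 × 1.035 × 1.011 × 1.053 × 1.0566 ≈ 1.4522420168.
Multiplying ₹356,058 by the price-level factor gives the future nominal sum.

₹517,082.39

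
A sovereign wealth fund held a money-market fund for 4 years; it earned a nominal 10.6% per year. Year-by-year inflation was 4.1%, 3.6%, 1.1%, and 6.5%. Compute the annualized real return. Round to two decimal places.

Cumulative inflation factor: 1.041 × 1.036 × 1.011 × 1.065 ≈ 1.16121.
Nominal growth factor: 1.49631. Real growth factor = 1.49631 / 1.16121 ≈ 1.28857.
Annualized: 1.28857^(1/4) − 1 ≈ 0.06544.

6.54%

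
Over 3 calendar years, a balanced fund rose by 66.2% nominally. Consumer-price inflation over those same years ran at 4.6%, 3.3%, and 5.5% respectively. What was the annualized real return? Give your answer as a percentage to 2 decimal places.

13.39%

Cumulative inflation factor: 1.046 × 1.033 × 1.055 ≈ 1.13995.
Nominal growth factor: 1.66200. Real growth factor = 1.66200 / 1.13995 ≈ 1.45796.
Annualized: 1.45796^(1/3) − 1 ≈ 0.13392.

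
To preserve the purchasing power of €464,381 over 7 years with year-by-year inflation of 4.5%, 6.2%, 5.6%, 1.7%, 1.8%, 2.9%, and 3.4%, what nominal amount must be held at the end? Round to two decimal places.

Cumulative price-level factor: 1.045 × 1.062 × 1.056 × 1.017 × 1.018 × 1.029 × 1.034 ≈ 1.2909498454.
The nominal amount required is €464,381 scaled up by that factor.

€599,492.58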